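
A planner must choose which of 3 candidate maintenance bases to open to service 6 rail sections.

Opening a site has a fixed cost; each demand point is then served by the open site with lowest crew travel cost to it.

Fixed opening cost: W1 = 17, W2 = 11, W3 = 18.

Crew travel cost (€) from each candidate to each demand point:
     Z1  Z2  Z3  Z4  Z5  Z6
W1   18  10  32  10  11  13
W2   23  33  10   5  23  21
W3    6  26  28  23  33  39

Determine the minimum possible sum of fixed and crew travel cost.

Open {W1, W2}: assign each demand point to its cheapest open site.
  Z1→W1 18, Z2→W1 10, Z3→W2 10, Z4→W2 5, Z5→W1 11, Z6→W1 13
  crew travel cost 67, fixed 28 → total 95.
Compare {W1, W2, W3}: crew travel cost 55 + fixed 46 = 101.
Compare {W1}: crew travel cost 94 + fixed 17 = 111.
Compare {W1, W3}: crew travel cost 78 + fixed 35 = 113.
All other subsets cost ≥ 101. Minimum total cost: 95.

95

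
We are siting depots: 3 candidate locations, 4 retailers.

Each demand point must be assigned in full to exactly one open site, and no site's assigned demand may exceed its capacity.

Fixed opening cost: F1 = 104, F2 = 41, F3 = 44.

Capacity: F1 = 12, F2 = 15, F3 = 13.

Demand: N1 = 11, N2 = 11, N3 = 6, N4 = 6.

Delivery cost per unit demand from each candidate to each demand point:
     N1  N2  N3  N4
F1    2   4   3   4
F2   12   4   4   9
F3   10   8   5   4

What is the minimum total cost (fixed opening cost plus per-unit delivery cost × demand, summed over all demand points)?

Open {F1, F2, F3}; cheapest assignment that respects the capacities:
  F1 (cap 12, load 11): N1 — cost 11×2 = 22
  F2 (cap 15, load 11): N2 — cost 11×4 = 44
  F3 (cap 13, load 12): N3, N4 — cost 6×5 + 6×4 = 54
  Shipping 120, fixed 189 → total 309.
  Any other capacity-feasible assignment to {F1, F2, F3} ships for at least 120.
Total demand is 34 and no other set of sites has combined capacity ≥ 34, so {F1, F2, F3} is the only feasible choice of open sites. Minimum: 309.

309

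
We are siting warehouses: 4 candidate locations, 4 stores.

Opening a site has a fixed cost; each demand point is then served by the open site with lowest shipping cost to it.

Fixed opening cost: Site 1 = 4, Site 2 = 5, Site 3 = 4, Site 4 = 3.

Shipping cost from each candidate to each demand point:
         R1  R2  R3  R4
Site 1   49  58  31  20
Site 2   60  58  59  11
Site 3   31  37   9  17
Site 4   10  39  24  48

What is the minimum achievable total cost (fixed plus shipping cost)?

79

Open {Site 2, Site 3, Site 4}: assign each demand point to its cheapest open site.
  R1→Site 4 10, R2→Site 3 37, R3→Site 3 9, R4→Site 2 11
  shipping cost 67, fixed 12 → total 79.
Compare {Site 3, Site 4}: shipping cost 73 + fixed 7 = 80.
Compare {Site 1, Site 2, Site 3, Site 4}: shipping cost 67 + fixed 16 = 83.
Compare {Site 1, Site 3, Site 4}: shipping cost 73 + fixed 11 = 84.
All other subsets cost ≥ 80. Minimum total cost: 79.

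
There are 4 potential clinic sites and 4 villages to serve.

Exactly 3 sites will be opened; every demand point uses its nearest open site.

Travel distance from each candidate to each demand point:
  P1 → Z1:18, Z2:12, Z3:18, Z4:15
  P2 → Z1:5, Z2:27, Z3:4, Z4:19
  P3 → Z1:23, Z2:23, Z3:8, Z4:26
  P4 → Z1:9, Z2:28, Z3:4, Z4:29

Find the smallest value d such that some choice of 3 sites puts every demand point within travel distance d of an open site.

15

Open {P1, P2, P3}.
  Farthest demand point is Z4 at travel distance 15 (to P1); all others are ≤ 15.
With {P1, P2, P4} the worst case is 15.
With {P1, P3, P4} the worst case is 15.
No size-3 selection achieves below 15.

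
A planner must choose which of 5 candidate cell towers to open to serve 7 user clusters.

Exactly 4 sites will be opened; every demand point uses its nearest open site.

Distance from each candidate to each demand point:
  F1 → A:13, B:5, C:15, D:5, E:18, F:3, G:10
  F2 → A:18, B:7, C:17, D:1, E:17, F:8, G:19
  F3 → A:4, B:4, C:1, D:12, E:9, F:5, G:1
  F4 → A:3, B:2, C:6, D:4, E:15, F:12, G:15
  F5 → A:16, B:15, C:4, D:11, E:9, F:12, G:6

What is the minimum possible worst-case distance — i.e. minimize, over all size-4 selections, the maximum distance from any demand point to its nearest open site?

Open {F1, F2, F3, F4}.
  Farthest demand point is E at distance 9 (to F3); all others are ≤ 9.
With {F1, F2, F3, F5} the worst case is 9.
With {F1, F2, F4, F5} the worst case is 9.
No size-4 selection achieves below 9.

9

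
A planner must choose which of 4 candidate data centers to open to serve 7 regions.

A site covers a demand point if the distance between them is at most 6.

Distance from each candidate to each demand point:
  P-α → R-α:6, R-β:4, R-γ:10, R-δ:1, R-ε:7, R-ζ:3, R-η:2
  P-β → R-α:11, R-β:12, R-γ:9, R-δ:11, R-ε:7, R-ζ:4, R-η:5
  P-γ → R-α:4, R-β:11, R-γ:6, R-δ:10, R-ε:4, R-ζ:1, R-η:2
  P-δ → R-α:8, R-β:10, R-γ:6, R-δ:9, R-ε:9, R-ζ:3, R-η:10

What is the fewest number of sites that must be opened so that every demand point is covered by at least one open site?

2

Coverage sets (demand points within 6 of each site):
  P-α: {R-α, R-β, R-δ, R-ζ, R-η}
  P-β: {R-ζ, R-η}
  P-γ: {R-α, R-γ, R-ε, R-ζ, R-η}
  P-δ: {R-γ, R-ζ}
No single site covers all 7 demand points.
But {P-α, P-γ} covers everything, so the minimum is 2.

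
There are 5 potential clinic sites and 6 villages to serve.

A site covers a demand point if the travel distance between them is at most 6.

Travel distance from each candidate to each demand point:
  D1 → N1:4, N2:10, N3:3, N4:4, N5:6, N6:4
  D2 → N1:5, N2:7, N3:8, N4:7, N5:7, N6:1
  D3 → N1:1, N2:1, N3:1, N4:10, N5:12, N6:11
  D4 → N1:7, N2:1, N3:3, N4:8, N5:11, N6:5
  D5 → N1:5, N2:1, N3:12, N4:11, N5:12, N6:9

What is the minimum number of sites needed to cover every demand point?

Coverage sets (demand points within 6 of each site):
  D1: {N1, N3, N4, N5, N6}
  D2: {N1, N6}
  D3: {N1, N2, N3}
  D4: {N2, N3, N6}
  D5: {N1, N2}
No single site covers all 6 demand points.
But {D1, D3} covers everything, so the minimum is 2.

2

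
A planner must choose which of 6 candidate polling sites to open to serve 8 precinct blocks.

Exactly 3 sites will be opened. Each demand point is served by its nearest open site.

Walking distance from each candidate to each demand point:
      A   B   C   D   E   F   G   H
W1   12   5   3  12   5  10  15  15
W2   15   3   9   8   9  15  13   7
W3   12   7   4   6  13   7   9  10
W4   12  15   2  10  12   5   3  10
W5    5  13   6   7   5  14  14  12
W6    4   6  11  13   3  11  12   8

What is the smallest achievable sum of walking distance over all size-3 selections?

35

Open {W2, W4, W6}.
  A→W6 4, B→W2 3, C→W4 2, D→W2 8, E→W6 3, F→W4 5, G→W4 3, H→W2 7  ⇒ total 35.
Compare {W2, W4, W5}: total 37.
Compare {W3, W4, W6}: total 37.
No size-3 selection does better; minimum is 35.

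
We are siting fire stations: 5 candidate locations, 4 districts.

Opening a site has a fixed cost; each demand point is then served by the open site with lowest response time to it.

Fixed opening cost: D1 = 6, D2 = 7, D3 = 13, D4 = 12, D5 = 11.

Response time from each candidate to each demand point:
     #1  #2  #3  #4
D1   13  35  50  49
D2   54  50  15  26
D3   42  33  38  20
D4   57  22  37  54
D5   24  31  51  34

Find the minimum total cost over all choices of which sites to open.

Open {D1, D2, D4}: assign each demand point to its cheapest open site.
  #1→D1 13, #2→D4 22, #3→D2 15, #4→D2 26
  response time 76, fixed 25 → total 101.
Compare {D1, D2}: response time 89 + fixed 13 = 102.
Compare {D1, D2, D3}: response time 81 + fixed 26 = 107.
Compare {D1, D2, D3, D4}: response time 70 + fixed 38 = 108.
All other subsets cost ≥ 102. Minimum total cost: 101.

101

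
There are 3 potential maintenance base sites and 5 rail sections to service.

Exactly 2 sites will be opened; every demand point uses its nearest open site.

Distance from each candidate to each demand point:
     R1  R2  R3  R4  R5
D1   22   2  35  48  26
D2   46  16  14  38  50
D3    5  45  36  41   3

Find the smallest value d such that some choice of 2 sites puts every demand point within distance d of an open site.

Open {D1, D2}.
  Farthest demand point is R4 at distance 38 (to D2); all others are ≤ 38.
With {D2, D3} the worst case is 38.
With {D1, D3} the worst case is 41.
No size-2 selection achieves below 38.

38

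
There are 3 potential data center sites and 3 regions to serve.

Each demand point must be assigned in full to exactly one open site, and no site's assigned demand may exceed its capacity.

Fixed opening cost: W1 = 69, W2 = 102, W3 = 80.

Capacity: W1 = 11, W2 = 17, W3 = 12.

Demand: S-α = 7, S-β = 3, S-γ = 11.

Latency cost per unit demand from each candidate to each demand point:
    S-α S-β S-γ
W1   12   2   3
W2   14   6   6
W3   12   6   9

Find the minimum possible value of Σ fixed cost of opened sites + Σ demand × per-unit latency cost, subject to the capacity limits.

Open {W1, W3}; cheapest assignment that respects the capacities:
  W1 (cap 11, load 11): S-γ — cost 11×3 = 33
  W3 (cap 12, load 10): S-α, S-β — cost 7×12 + 3×6 = 102
  Shipping 135, fixed 149 → total 284.
  Any other capacity-feasible assignment to {W1, W3} ships for at least 135.
Compare {W1, W2}: its best feasible assignment gives total 320.
Compare {W2, W3}: its best feasible assignment gives total 350.
Every other set of open sites that can feasibly serve all demand totals ≥ 320 even under its best assignment. Minimum: 284.

284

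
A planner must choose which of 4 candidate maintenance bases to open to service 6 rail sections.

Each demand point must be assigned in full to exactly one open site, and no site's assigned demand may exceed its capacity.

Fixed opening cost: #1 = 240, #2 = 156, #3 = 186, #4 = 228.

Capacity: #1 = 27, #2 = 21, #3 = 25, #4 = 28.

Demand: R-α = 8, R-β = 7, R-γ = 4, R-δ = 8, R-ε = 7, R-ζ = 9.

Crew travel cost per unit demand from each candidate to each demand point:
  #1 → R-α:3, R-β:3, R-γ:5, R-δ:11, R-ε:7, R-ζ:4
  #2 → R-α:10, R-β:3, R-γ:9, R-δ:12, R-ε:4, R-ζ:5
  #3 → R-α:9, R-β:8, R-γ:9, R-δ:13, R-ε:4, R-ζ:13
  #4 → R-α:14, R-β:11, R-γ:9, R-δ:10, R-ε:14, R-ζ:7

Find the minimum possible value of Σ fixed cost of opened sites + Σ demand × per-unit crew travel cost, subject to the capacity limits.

622

Open {#1, #2}; cheapest assignment that respects the capacities:
  #1 (cap 27, load 27): R-α, R-β, R-γ, R-δ — cost 8×3 + 7×3 + 4×5 + 8×11 = 153
  #2 (cap 21, load 16): R-ε, R-ζ — cost 7×4 + 9×5 = 73
  Shipping 226, fixed 396 → total 622.
  Any other capacity-feasible assignment to {#1, #2} ships for at least 226.
Compare {#2, #3}: its best feasible assignment gives total 648.
Compare {#1, #3}: its best feasible assignment gives total 675.
Every other set of open sites that can feasibly serve all demand totals ≥ 648 even under its best assignment. Minimum: 622.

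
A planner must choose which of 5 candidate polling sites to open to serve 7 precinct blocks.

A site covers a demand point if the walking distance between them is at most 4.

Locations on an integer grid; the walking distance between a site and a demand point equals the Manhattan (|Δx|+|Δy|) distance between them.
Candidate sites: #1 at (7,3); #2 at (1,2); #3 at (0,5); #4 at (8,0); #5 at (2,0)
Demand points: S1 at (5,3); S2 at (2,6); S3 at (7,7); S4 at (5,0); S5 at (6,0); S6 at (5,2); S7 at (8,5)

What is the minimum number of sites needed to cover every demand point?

3

Coverage sets (demand points within 4 of each site):
  #1: {S1, S3, S5, S6, S7}
  #2: {S6}
  #3: {S2}
  #4: {S4, S5}
  #5: {S4, S5}
No 2 sites suffice: every size-2 union leaves at least one demand point uncovered.
But {#1, #3, #4} covers everything, so the minimum is 3.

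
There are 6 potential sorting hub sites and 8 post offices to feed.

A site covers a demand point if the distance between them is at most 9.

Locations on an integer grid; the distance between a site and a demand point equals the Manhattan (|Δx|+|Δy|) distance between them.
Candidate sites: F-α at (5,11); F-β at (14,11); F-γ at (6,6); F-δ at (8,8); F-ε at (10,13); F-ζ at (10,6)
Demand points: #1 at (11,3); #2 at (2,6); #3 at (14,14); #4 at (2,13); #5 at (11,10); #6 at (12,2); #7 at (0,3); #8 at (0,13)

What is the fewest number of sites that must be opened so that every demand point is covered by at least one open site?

4

Coverage sets (demand points within 9 of each site):
  F-α: {#2, #4, #5, #8}
  F-β: {#3, #5}
  F-γ: {#1, #2, #5, #7}
  F-δ: {#1, #2, #5}
  F-ε: {#3, #4, #5}
  F-ζ: {#1, #2, #5, #6}
No 3 sites suffice: every size-3 union leaves at least one demand point uncovered.
But {F-α, F-β, F-γ, F-ζ} covers everything, so the minimum is 4.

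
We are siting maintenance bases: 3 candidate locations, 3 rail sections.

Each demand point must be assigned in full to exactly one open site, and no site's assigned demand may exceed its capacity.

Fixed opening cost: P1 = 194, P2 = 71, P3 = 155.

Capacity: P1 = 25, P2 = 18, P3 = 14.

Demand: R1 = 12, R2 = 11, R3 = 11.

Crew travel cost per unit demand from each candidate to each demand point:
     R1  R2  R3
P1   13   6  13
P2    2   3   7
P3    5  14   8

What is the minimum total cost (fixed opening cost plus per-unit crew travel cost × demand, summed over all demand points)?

498

Open {P1, P2}; cheapest assignment that respects the capacities:
  P1 (cap 25, load 22): R2, R3 — cost 11×6 + 11×13 = 209
  P2 (cap 18, load 12): R1 — cost 12×2 = 24
  Shipping 233, fixed 265 → total 498.
  Any other capacity-feasible assignment to {P1, P2} ships for at least 233.
Compare {P1, P2, P3}: its best feasible assignment gives total 598.
Compare {P1, P3}: its best feasible assignment gives total 618.
Every other set of open sites that can feasibly serve all demand totals ≥ 598 even under its best assignment. Minimum: 498.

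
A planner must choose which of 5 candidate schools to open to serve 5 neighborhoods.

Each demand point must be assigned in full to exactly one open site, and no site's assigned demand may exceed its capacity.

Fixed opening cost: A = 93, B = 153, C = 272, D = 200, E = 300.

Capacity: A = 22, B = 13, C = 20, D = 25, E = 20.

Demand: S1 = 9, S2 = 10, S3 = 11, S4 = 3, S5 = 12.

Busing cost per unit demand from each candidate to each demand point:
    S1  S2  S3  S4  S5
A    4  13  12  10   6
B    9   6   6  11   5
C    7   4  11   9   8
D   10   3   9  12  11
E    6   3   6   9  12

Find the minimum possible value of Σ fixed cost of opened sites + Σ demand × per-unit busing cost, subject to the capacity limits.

Open {A, D}; cheapest assignment that respects the capacities:
  A (cap 22, load 21): S1, S5 — cost 9×4 + 12×6 = 108
  D (cap 25, load 24): S2, S3, S4 — cost 10×3 + 11×9 + 3×12 = 165
  Shipping 273, fixed 293 → total 566.
  Any other capacity-feasible assignment to {A, D} ships for at least 273.
Compare {A, B, D}: its best feasible assignment gives total 686.
Compare {A, B, C}: its best feasible assignment gives total 759.
Every other set of open sites that can feasibly serve all demand totals ≥ 686 even under its best assignment. Minimum: 566.

566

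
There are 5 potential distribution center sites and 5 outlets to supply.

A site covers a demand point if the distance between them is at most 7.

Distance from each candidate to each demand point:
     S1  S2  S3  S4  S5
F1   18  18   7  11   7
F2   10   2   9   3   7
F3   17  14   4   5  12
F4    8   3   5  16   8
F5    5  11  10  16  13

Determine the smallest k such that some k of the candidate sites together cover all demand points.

Coverage sets (demand points within 7 of each site):
  F1: {S3, S5}
  F2: {S2, S4, S5}
  F3: {S3, S4}
  F4: {S2, S3}
  F5: {S1}
No 2 sites suffice: every size-2 union leaves at least one demand point uncovered.
But {F1, F2, F5} covers everything, so the minimum is 3.

3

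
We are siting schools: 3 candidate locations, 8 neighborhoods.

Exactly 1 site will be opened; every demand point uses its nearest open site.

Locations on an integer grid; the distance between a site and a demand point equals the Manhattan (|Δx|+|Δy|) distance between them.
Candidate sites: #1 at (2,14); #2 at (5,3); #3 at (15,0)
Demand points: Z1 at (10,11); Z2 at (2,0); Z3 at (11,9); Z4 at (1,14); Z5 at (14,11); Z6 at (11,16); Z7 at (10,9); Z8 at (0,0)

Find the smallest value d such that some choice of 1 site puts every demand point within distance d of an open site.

16

Open {#1}.
  Farthest demand point is Z8 at distance 16 (to #1); all others are ≤ 16.
With {#2} the worst case is 19.
With {#3} the worst case is 28.
No size-1 selection achieves below 16.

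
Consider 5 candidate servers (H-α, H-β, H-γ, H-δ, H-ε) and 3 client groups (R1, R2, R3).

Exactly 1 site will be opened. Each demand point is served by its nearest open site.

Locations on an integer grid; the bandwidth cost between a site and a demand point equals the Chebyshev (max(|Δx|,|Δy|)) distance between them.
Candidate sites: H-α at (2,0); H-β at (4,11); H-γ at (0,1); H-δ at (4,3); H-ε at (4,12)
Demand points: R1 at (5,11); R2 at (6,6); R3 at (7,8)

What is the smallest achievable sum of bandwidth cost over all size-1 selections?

9

Open {H-β}.
  R1→H-β 1, R2→H-β 5, R3→H-β 3  ⇒ total 9.
Compare {H-ε}: total 11.
Compare {H-δ}: total 16.
No size-1 selection does better; minimum is 9.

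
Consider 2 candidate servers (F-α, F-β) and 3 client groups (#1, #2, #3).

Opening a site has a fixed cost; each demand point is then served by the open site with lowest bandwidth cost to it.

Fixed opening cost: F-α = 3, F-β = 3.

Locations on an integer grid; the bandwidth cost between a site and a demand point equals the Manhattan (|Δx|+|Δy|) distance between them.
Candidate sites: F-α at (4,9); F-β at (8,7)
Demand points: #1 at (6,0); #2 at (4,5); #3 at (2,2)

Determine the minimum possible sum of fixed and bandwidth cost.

27

Open {F-α}: assign each demand point to its cheapest open site.
  #1→F-α 11, #2→F-α 4, #3→F-α 9
  bandwidth cost 24, fixed 3 → total 27.
Compare {F-α, F-β}: bandwidth cost 22 + fixed 6 = 28.
Compare {F-β}: bandwidth cost 26 + fixed 3 = 29.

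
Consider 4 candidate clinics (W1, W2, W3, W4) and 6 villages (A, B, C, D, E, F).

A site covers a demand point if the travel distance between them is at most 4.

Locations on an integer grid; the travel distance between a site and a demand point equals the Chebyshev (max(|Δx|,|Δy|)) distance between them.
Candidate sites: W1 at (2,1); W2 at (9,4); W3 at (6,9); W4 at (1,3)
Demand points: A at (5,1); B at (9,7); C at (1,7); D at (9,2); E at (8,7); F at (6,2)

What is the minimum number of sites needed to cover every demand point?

Coverage sets (demand points within 4 of each site):
  W1: {A, F}
  W2: {A, B, D, E, F}
  W3: {B, E}
  W4: {A, C}
No single site covers all 6 demand points.
But {W2, W4} covers everything, so the minimum is 2.

2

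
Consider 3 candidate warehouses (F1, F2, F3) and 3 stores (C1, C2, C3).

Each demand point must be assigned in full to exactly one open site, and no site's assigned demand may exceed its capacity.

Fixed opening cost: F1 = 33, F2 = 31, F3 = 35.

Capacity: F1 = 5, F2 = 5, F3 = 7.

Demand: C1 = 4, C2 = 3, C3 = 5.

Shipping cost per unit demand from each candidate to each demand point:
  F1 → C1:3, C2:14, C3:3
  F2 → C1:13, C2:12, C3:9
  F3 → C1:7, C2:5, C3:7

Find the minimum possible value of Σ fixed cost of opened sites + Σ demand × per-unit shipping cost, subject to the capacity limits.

126

Open {F1, F3}; cheapest assignment that respects the capacities:
  F1 (cap 5, load 5): C3 — cost 5×3 = 15
  F3 (cap 7, load 7): C1, C2 — cost 4×7 + 3×5 = 43
  Shipping 58, fixed 68 → total 126.
  Any other capacity-feasible assignment to {F1, F3} ships for at least 58.
Compare {F2, F3}: its best feasible assignment gives total 154.
Compare {F1, F2, F3}: its best feasible assignment gives total 157.
Every other set of open sites that can feasibly serve all demand totals ≥ 154 even under its best assignment. Minimum: 126.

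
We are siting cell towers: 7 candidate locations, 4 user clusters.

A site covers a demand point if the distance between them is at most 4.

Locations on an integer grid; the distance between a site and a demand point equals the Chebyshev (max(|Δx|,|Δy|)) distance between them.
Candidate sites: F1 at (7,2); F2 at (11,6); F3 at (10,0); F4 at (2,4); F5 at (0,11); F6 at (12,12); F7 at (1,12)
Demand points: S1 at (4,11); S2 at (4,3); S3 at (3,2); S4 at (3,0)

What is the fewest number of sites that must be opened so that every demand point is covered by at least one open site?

Coverage sets (demand points within 4 of each site):
  F1: {S2, S3, S4}
  F2: {}
  F3: {}
  F4: {S2, S3, S4}
  F5: {S1}
  F6: {}
  F7: {S1}
No single site covers all 4 demand points.
But {F1, F5} covers everything, so the minimum is 2.

2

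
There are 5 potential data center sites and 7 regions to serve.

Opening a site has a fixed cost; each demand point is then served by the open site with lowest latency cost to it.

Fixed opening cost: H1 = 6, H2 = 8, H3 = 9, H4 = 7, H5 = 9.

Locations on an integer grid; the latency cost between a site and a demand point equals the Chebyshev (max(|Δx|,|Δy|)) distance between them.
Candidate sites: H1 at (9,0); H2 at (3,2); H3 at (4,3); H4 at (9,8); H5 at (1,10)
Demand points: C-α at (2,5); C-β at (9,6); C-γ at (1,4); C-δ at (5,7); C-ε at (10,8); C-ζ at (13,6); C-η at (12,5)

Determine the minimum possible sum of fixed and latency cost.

34

Open {H2, H4}: assign each demand point to its cheapest open site.
  C-α→H2 3, C-β→H4 2, C-γ→H2 2, C-δ→H4 4, C-ε→H4 1, C-ζ→H4 4, C-η→H4 3
  latency cost 19, fixed 15 → total 34.
Compare {H3, H4}: latency cost 19 + fixed 16 = 35.
Compare {H4}: latency cost 29 + fixed 7 = 36.
Compare {H1, H2, H4}: latency cost 19 + fixed 21 = 40.
All other subsets cost ≥ 35. Minimum total cost: 34.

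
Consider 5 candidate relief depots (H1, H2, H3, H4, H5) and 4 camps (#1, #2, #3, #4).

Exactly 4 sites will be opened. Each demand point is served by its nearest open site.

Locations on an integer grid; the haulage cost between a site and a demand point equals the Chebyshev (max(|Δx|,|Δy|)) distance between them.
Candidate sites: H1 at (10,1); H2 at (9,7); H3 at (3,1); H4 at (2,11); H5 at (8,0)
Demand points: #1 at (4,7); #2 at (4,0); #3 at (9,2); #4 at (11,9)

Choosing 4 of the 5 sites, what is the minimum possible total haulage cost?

Open {H1, H2, H3, H4}.
  #1→H4 4, #2→H3 1, #3→H1 1, #4→H2 2  ⇒ total 8.
Compare {H1, H2, H3, H5}: total 9.
Compare {H2, H3, H4, H5}: total 9.
No size-4 selection does better; minimum is 8.

8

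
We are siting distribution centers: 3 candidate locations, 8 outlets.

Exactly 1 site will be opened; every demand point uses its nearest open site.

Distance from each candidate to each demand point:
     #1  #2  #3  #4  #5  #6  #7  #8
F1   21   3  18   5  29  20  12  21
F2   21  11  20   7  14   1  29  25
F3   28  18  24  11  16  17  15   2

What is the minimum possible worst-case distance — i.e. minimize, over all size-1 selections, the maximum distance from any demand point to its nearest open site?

28

Open {F3}.
  Farthest demand point is #1 at distance 28 (to F3); all others are ≤ 28.
With {F1} the worst case is 29.
With {F2} the worst case is 29.
No size-1 selection achieves below 28.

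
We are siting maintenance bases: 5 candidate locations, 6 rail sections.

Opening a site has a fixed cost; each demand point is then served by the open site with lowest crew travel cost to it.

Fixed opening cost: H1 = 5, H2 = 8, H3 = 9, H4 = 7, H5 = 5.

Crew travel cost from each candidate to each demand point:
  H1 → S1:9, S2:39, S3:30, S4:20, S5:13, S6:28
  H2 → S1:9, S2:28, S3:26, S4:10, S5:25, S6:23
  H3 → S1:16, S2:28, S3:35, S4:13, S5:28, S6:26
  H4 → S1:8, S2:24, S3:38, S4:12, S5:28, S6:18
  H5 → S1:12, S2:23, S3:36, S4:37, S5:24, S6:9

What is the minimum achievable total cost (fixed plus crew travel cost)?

Open {H1, H2, H5}: assign each demand point to its cheapest open site.
  S1→H1 9, S2→H5 23, S3→H2 26, S4→H2 10, S5→H1 13, S6→H5 9
  crew travel cost 90, fixed 18 → total 108.
Compare {H1, H4, H5}: crew travel cost 95 + fixed 17 = 112.
Compare {H1, H5}: crew travel cost 104 + fixed 10 = 114.
Compare {H2, H5}: crew travel cost 101 + fixed 13 = 114.
All other subsets cost ≥ 112. Minimum total cost: 108.

108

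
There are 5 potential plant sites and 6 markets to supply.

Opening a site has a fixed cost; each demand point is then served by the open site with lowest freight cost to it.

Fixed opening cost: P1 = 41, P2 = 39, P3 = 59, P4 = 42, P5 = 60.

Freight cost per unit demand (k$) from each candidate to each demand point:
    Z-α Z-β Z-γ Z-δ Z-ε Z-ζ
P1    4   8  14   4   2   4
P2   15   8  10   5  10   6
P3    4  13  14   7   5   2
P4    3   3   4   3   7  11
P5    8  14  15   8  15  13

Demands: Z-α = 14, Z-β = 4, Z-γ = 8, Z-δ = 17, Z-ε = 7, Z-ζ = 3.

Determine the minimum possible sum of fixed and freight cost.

246

Open {P1, P4}: assign each demand point to its cheapest open site.
  Z-α→P4 14×3=42, Z-β→P4 4×3=12, Z-γ→P4 8×4=32, Z-δ→P4 17×3=51, Z-ε→P1 7×2=14, Z-ζ→P1 3×4=12
  freight cost 163, fixed 83 → total 246.
Compare {P4}: freight cost 219 + fixed 42 = 261.
Compare {P3, P4}: freight cost 178 + fixed 101 = 279.
Compare {P2, P4}: freight cost 204 + fixed 81 = 285.
All other subsets cost ≥ 261. Minimum total cost: 246.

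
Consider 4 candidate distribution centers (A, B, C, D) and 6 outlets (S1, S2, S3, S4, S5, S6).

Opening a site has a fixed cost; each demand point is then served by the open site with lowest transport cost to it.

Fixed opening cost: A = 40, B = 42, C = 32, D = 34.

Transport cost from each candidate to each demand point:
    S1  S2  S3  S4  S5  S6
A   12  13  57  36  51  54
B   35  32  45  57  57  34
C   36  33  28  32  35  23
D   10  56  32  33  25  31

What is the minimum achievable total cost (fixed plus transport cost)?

215

Open {A, C}: assign each demand point to its cheapest open site.
  S1→A 12, S2→A 13, S3→C 28, S4→C 32, S5→C 35, S6→C 23
  transport cost 143, fixed 72 → total 215.
Compare {C, D}: transport cost 151 + fixed 66 = 217.
Compare {A, D}: transport cost 144 + fixed 74 = 218.
Compare {C}: transport cost 187 + fixed 32 = 219.
All other subsets cost ≥ 217. Minimum total cost: 215.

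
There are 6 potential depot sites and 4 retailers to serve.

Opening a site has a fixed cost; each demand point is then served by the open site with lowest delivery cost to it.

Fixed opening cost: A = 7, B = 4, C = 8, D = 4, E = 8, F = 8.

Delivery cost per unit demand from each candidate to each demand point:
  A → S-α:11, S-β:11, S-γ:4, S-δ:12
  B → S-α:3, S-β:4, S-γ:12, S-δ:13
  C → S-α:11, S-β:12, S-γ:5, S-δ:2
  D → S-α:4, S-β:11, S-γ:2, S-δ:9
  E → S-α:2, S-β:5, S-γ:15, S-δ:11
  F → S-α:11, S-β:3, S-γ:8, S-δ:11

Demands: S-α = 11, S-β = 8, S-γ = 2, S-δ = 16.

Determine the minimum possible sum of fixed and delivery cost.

110

Open {C, D, E, F}: assign each demand point to its cheapest open site.
  S-α→E 11×2=22, S-β→F 8×3=24, S-γ→D 2×2=4, S-δ→C 16×2=32
  delivery cost 82, fixed 28 → total 110.
Compare {C, E, F}: delivery cost 88 + fixed 24 = 112.
Compare {B, C, D, E}: delivery cost 90 + fixed 24 = 114.
Compare {B, C, D, E, F}: delivery cost 82 + fixed 32 = 114.
All other subsets cost ≥ 112. Minimum total cost: 110.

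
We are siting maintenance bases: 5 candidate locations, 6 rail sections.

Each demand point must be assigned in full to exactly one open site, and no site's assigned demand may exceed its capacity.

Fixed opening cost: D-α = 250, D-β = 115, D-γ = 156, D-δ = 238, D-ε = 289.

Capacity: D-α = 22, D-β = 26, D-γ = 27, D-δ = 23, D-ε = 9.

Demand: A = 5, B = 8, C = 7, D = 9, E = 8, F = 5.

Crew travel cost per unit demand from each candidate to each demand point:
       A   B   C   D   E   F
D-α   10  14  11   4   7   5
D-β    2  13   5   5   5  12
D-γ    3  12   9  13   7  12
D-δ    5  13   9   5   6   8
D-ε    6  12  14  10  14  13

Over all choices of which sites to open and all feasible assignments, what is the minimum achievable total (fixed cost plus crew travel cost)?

562

Open {D-β, D-γ}; cheapest assignment that respects the capacities:
  D-β (cap 26, load 24): C, D, E — cost 7×5 + 9×5 + 8×5 = 120
  D-γ (cap 27, load 18): A, B, F — cost 5×3 + 8×12 + 5×12 = 171
  Shipping 291, fixed 271 → total 562.
  Any other capacity-feasible assignment to {D-β, D-γ} ships for at least 291.
Compare {D-α, D-β}: its best feasible assignment gives total 623.
Compare {D-β, D-δ}: its best feasible assignment gives total 627.
Every other set of open sites that can feasibly serve all demand totals ≥ 623 even under its best assignment. Minimum: 562.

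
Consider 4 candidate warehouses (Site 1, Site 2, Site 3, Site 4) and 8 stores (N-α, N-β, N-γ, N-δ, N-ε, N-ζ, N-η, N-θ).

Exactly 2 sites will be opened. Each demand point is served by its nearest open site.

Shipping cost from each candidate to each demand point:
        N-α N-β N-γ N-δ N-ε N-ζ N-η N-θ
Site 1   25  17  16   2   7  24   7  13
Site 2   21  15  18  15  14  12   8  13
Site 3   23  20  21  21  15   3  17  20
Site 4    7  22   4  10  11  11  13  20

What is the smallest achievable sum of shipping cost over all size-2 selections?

Open {Site 1, Site 4}.
  N-α→Site 4 7, N-β→Site 1 17, N-γ→Site 4 4, N-δ→Site 1 2, N-ε→Site 1 7, N-ζ→Site 4 11, N-η→Site 1 7, N-θ→Site 1 13  ⇒ total 68.
Compare {Site 2, Site 4}: total 79.
Compare {Site 1, Site 3}: total 88.
No size-2 selection does better; minimum is 68.

68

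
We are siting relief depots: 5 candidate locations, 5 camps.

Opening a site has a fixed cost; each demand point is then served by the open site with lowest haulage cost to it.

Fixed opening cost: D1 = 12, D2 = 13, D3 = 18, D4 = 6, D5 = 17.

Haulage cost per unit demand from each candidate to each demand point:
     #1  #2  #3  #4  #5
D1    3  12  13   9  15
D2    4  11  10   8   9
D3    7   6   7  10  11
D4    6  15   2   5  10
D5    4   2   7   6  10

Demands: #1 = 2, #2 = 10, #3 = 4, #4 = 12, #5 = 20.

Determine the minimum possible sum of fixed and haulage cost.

312

Open {D2, D4, D5}: assign each demand point to its cheapest open site.
  #1→D2 2×4=8, #2→D5 10×2=20, #3→D4 4×2=8, #4→D4 12×5=60, #5→D2 20×9=180
  haulage cost 276, fixed 36 → total 312.
Compare {D4, D5}: haulage cost 296 + fixed 23 = 319.
Compare {D1, D2, D4, D5}: haulage cost 274 + fixed 48 = 322.
Compare {D1, D4, D5}: haulage cost 294 + fixed 35 = 329.
All other subsets cost ≥ 319. Minimum total cost: 312.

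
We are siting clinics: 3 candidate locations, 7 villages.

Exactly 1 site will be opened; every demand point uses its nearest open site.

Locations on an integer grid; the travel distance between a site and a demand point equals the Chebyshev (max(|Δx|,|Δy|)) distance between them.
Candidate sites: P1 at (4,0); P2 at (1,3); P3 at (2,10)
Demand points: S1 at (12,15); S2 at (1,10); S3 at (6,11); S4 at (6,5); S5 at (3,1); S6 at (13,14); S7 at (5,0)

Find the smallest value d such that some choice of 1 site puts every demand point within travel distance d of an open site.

Open {P3}.
  Farthest demand point is S6 at travel distance 11 (to P3); all others are ≤ 11.
With {P2} the worst case is 12.
With {P1} the worst case is 15.
No size-1 selection achieves below 11.

11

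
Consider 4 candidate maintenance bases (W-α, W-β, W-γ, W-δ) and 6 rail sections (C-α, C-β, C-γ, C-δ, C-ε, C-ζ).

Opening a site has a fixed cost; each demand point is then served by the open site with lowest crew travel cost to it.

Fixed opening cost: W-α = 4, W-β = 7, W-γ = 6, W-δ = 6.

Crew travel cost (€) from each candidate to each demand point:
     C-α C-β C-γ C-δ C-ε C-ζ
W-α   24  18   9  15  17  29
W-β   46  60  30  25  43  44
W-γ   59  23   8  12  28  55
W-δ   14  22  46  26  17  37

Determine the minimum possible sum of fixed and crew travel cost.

112

Open {W-α, W-δ}: assign each demand point to its cheapest open site.
  C-α→W-δ 14, C-β→W-α 18, C-γ→W-α 9, C-δ→W-α 15, C-ε→W-α 17, C-ζ→W-α 29
  crew travel cost 102, fixed 10 → total 112.
Compare {W-α, W-γ, W-δ}: crew travel cost 98 + fixed 16 = 114.
Compare {W-α}: crew travel cost 112 + fixed 4 = 116.
Compare {W-α, W-γ}: crew travel cost 108 + fixed 10 = 118.
All other subsets cost ≥ 114. Minimum total cost: 112.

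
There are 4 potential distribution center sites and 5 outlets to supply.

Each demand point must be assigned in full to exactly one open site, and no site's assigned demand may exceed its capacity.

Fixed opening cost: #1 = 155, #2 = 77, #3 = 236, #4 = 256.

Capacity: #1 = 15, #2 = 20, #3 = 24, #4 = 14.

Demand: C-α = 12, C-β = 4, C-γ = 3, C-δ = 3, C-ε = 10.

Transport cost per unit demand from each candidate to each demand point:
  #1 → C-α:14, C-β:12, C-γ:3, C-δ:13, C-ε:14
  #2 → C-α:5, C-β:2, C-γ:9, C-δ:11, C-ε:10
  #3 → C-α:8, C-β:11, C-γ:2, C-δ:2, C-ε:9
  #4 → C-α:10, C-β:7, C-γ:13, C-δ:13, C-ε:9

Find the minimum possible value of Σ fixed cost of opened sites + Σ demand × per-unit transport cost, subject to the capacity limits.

Open {#1, #2}; cheapest assignment that respects the capacities:
  #1 (cap 15, load 13): C-γ, C-ε — cost 3×3 + 10×14 = 149
  #2 (cap 20, load 19): C-α, C-β, C-δ — cost 12×5 + 4×2 + 3×11 = 101
  Shipping 250, fixed 232 → total 482.
  Any other capacity-feasible assignment to {#1, #2} ships for at least 250.
Compare {#2, #3}: its best feasible assignment gives total 483.
Compare {#2, #4}: its best feasible assignment gives total 557.
Every other set of open sites that can feasibly serve all demand totals ≥ 483 even under its best assignment. Minimum: 482.

482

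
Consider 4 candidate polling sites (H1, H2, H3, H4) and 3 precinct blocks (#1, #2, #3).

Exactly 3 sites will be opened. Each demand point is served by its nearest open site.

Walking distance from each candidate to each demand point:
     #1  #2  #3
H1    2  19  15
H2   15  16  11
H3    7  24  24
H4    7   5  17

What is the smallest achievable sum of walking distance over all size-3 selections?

Open {H1, H2, H4}.
  #1→H1 2, #2→H4 5, #3→H2 11  ⇒ total 18.
Compare {H1, H3, H4}: total 22.
Compare {H2, H3, H4}: total 23.
No size-3 selection does better; minimum is 18.

18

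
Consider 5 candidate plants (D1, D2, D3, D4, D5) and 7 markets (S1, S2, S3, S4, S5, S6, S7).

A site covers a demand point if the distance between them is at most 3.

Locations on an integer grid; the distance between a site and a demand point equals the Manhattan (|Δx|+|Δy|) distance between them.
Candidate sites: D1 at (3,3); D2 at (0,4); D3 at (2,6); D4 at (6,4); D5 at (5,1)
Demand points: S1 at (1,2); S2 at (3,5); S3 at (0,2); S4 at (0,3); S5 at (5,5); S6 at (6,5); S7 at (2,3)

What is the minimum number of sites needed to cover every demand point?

3

Coverage sets (demand points within 3 of each site):
  D1: {S1, S2, S4, S7}
  D2: {S1, S3, S4, S7}
  D3: {S2, S7}
  D4: {S5, S6}
  D5: {}
No 2 sites suffice: every size-2 union leaves at least one demand point uncovered.
But {D1, D2, D4} covers everything, so the minimum is 3.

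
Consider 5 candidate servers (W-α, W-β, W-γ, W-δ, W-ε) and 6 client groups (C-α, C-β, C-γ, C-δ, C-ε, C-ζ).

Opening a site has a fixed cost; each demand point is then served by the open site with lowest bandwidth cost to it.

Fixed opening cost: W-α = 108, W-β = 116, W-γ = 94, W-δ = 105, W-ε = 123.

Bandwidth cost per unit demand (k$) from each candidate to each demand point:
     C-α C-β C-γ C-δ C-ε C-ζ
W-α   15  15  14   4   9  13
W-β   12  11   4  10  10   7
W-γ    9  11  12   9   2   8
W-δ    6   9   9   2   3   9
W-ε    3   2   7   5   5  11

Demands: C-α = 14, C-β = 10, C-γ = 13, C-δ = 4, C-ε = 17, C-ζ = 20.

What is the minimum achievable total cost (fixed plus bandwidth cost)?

Open {W-γ, W-ε}: assign each demand point to its cheapest open site.
  C-α→W-ε 14×3=42, C-β→W-ε 10×2=20, C-γ→W-ε 13×7=91, C-δ→W-ε 4×5=20, C-ε→W-γ 17×2=34, C-ζ→W-γ 20×8=160
  bandwidth cost 367, fixed 217 → total 584.
Compare {W-β, W-ε}: bandwidth cost 359 + fixed 239 = 598.
Compare {W-ε}: bandwidth cost 478 + fixed 123 = 601.
Compare {W-δ, W-ε}: bandwidth cost 392 + fixed 228 = 620.
All other subsets cost ≥ 598. Minimum total cost: 584.

584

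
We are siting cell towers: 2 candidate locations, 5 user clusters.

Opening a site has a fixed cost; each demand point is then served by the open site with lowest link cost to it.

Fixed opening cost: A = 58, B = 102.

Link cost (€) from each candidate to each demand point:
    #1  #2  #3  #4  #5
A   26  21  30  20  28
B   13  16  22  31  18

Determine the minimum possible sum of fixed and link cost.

183

Open {A}: assign each demand point to its cheapest open site.
  #1→A 26, #2→A 21, #3→A 30, #4→A 20, #5→A 28
  link cost 125, fixed 58 → total 183.
Compare {B}: link cost 100 + fixed 102 = 202.
Compare {A, B}: link cost 89 + fixed 160 = 249.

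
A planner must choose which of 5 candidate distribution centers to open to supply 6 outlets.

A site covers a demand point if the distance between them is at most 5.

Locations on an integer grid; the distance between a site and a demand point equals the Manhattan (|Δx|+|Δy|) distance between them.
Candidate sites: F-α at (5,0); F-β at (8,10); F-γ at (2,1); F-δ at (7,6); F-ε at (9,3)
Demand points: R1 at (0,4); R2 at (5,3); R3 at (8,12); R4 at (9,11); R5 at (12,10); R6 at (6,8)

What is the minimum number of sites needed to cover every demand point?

2

Coverage sets (demand points within 5 of each site):
  F-α: {R2}
  F-β: {R3, R4, R5, R6}
  F-γ: {R1, R2}
  F-δ: {R2, R6}
  F-ε: {R2}
No single site covers all 6 demand points.
But {F-β, F-γ} covers everything, so the minimum is 2.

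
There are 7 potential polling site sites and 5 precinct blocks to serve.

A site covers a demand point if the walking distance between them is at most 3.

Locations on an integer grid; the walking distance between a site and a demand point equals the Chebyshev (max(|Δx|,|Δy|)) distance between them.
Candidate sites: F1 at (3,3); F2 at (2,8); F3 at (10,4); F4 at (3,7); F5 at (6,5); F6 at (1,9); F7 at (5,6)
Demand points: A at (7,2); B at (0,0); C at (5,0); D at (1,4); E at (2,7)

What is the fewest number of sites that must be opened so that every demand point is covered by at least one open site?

3

Coverage sets (demand points within 3 of each site):
  F1: {B, C, D}
  F2: {E}
  F3: {A}
  F4: {D, E}
  F5: {A}
  F6: {E}
  F7: {E}
No 2 sites suffice: every size-2 union leaves at least one demand point uncovered.
But {F1, F2, F3} covers everything, so the minimum is 3.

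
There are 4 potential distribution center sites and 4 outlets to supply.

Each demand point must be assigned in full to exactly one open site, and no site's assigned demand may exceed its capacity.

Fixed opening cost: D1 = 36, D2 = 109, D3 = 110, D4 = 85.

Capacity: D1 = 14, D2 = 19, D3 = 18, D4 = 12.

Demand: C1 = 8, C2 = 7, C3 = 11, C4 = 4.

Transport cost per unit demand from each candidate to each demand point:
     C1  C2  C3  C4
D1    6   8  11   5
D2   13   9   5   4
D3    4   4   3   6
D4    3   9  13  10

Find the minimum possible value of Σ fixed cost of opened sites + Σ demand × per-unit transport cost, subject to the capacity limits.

275

Open {D1, D3}; cheapest assignment that respects the capacities:
  D1 (cap 14, load 12): C1, C4 — cost 8×6 + 4×5 = 68
  D3 (cap 18, load 18): C2, C3 — cost 7×4 + 11×3 = 61
  Shipping 129, fixed 146 → total 275.
  Any other capacity-feasible assignment to {D1, D3} ships for at least 129.
Compare {D3, D4}: its best feasible assignment gives total 320.
Compare {D1, D2}: its best feasible assignment gives total 331.
Every other set of open sites that can feasibly serve all demand totals ≥ 320 even under its best assignment. Minimum: 275.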